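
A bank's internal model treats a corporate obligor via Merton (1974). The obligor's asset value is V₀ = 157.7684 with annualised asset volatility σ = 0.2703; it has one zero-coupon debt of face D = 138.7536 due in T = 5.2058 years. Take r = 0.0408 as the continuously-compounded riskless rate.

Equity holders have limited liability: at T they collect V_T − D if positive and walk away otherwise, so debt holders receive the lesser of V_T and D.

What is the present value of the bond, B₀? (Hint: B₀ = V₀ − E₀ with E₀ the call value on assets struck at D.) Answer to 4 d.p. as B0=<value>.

B0=97.6325

d₁ = [ln(V₀/D) + (r + σ²/2)T] / (σ√T)
   = [ln(157.7684/138.7536) + (0.0408 + 0.5·0.2703²)·5.2058] / (0.2703·√5.2058)
   = [0.128428 + 0.402570] / 0.616722 = 0.861001
d₂ = d₁ − σ√T = 0.861001 − 0.616722 = 0.244278
N(d₁) = 0.805381,  N(d₂) = 0.596492,  e^(−rT) = 0.808644
E₀ = V₀·N(d₁) − D·e^(−rT)·N(d₂)
   = 157.7684·0.805381 − 138.7536·0.808644·0.596492 = 60.135917
B₀ = V₀ − E₀ = 157.7684 − 60.135917 = 97.632483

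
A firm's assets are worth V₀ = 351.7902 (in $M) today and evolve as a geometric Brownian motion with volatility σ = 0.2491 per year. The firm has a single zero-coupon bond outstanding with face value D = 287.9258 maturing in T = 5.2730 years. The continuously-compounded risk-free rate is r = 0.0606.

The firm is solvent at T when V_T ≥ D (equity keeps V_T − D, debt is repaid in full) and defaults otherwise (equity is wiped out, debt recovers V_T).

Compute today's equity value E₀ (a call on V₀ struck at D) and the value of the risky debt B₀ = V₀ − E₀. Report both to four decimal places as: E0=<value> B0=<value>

d₁ = [ln(V₀/D) + (r + σ²/2)T] / (σ√T)
   = [ln(351.7902/287.9258) + (0.0606 + 0.5·0.2491²)·5.2730] / (0.2491·√5.2730)
   = [0.200332 + 0.483141] / 0.572009 = 1.194865
d₂ = d₁ − σ√T = 1.194865 − 0.572009 = 0.622856
N(d₁) = 0.883930,  N(d₂) = 0.733310,  e^(−rT) = 0.726480
E₀ = V₀·N(d₁) − D·e^(−rT)·N(d₂)
   = 351.7902·0.883930 − 287.9258·0.726480·0.733310 = 157.569594
B₀ = V₀ − E₀ = 351.7902 − 157.569594 = 194.220606

E0=157.5696 B0=194.2206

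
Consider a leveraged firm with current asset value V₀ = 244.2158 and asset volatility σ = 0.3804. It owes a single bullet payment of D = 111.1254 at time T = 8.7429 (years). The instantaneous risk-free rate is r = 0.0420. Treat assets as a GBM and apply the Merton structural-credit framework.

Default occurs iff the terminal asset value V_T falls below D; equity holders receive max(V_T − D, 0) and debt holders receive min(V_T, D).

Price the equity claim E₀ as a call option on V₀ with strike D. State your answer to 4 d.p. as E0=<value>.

d₁ = [ln(V₀/D) + (r + σ²/2)T] / (σ√T)
   = [ln(244.2158/111.1254) + (0.0420 + 0.5·0.3804²)·8.7429] / (0.3804·√8.7429)
   = [0.787393 + 0.999769] / 1.124782 = 1.588896
d₂ = d₁ − σ√T = 1.588896 − 1.124782 = 0.464115
N(d₁) = 0.943958,  N(d₂) = 0.678717,  e^(−rT) = 0.692670
E₀ = V₀·N(d₁) − D·e^(−rT)·N(d₂)
   = 244.2158·0.943958 − 111.1254·0.692670·0.678717 = 178.286441

E0=178.2864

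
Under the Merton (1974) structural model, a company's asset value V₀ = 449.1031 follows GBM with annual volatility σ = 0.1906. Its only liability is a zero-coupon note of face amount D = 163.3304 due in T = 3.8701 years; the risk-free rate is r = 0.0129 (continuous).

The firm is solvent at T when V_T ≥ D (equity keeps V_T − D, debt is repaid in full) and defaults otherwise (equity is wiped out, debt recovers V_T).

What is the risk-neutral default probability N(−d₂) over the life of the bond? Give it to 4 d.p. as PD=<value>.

d₁ = [ln(V₀/D) + (r + σ²/2)T] / (σ√T)
   = [ln(449.1031/163.3304) + (0.0129 + 0.5·0.1906²)·3.8701] / (0.1906·√3.8701)
   = [1.011477 + 0.120221] / 0.374959 = 3.018192
d₂ = d₁ − σ√T = 3.018192 − 0.374959 = 2.643233
risk-neutral PD = N(−d₂) = N(-2.643233) = 0.004106

PD=0.0041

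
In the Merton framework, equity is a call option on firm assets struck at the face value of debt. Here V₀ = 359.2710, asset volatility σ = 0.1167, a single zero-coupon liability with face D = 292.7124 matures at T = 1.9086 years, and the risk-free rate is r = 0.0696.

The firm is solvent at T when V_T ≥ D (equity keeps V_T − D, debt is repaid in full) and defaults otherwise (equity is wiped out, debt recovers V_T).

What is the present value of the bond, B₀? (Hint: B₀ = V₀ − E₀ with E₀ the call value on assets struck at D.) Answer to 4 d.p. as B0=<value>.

d₁ = [ln(V₀/D) + (r + σ²/2)T] / (σ√T)
   = [ln(359.2710/292.7124) + (0.0696 + 0.5·0.1167²)·1.9086] / (0.1167·√1.9086)
   = [0.204886 + 0.145835] / 0.161223 = 2.175375
d₂ = d₁ − σ√T = 2.175375 − 0.161223 = 2.014151
N(d₁) = 0.985199,  N(d₂) = 0.978003,  e^(−rT) = 0.875606
E₀ = V₀·N(d₁) − D·e^(−rT)·N(d₂)
   = 359.2710·0.985199 − 292.7124·0.875606·0.978003 = 103.290366
B₀ = V₀ − E₀ = 359.2710 − 103.290366 = 255.980634

B0=255.9806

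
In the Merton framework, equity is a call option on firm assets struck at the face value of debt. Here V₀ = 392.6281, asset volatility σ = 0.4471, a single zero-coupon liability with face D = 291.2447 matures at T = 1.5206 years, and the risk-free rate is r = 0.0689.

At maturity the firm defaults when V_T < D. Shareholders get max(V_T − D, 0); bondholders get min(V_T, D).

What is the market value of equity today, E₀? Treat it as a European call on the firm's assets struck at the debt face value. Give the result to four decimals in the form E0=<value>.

E0=153.7826

d₁ = [ln(V₀/D) + (r + σ²/2)T] / (σ√T)
   = [ln(392.6281/291.2447) + (0.0689 + 0.5·0.4471²)·1.5206] / (0.4471·√1.5206)
   = [0.298699 + 0.256752] / 0.551331 = 1.007474
d₂ = d₁ − σ√T = 1.007474 − 0.551331 = 0.456143
N(d₁) = 0.843146,  N(d₂) = 0.675856,  e^(−rT) = 0.900532
E₀ = V₀·N(d₁) − D·e^(−rT)·N(d₂)
   = 392.6281·0.843146 − 291.2447·0.900532·0.675856 = 153.782567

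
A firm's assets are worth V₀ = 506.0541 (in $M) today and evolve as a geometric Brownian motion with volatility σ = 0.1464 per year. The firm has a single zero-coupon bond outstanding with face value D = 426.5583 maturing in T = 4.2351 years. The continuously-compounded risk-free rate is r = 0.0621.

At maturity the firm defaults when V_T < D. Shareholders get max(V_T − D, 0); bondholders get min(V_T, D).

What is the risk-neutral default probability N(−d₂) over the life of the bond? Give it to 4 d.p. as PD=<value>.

d₁ = [ln(V₀/D) + (r + σ²/2)T] / (σ√T)
   = [ln(506.0541/426.5583) + (0.0621 + 0.5·0.1464²)·4.2351] / (0.1464·√4.2351)
   = [0.170895 + 0.308385] / 0.301282 = 1.590802
d₂ = d₁ − σ√T = 1.590802 − 0.301282 = 1.289520
risk-neutral PD = N(−d₂) = N(-1.289520) = 0.098609

PD=0.0986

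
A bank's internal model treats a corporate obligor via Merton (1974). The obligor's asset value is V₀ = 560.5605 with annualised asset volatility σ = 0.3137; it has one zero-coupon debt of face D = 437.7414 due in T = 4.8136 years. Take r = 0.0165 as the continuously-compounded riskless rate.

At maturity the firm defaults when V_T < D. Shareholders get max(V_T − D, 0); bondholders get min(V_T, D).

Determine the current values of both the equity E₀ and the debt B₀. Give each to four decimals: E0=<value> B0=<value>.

E0=221.6760 B0=338.8845

d₁ = [ln(V₀/D) + (r + σ²/2)T] / (σ√T)
   = [ln(560.5605/437.7414) + (0.0165 + 0.5·0.3137²)·4.8136] / (0.3137·√4.8136)
   = [0.247309 + 0.316272] / 0.688255 = 0.818854
d₂ = d₁ − σ√T = 0.818854 − 0.688255 = 0.130599
N(d₁) = 0.793565,  N(d₂) = 0.551954,  e^(−rT) = 0.923648
E₀ = V₀·N(d₁) − D·e^(−rT)·N(d₂)
   = 560.5605·0.793565 − 437.7414·0.923648·0.551954 = 221.675982
B₀ = V₀ − E₀ = 560.5605 − 221.675982 = 338.884518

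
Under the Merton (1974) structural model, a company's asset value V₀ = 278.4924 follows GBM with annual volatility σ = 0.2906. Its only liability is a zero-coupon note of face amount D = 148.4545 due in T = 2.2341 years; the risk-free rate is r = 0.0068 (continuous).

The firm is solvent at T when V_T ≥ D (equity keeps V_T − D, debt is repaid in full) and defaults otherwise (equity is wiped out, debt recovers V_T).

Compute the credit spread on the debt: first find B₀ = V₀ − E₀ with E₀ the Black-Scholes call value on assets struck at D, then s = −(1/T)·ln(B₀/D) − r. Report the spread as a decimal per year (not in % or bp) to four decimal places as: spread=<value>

d₁ = [ln(V₀/D) + (r + σ²/2)T] / (σ√T)
   = [ln(278.4924/148.4545) + (0.0068 + 0.5·0.2906²)·2.2341] / (0.2906·√2.2341)
   = [0.629112 + 0.109525] / 0.434357 = 1.700530
d₂ = d₁ − σ√T = 1.700530 − 0.434357 = 1.266173
N(d₁) = 0.955484,  N(d₂) = 0.897274,  e^(−rT) = 0.984923
E₀ = V₀·N(d₁) − D·e^(−rT)·N(d₂)
   = 278.4924·0.955484 − 148.4545·0.984923·0.897274 = 134.899041
B₀ = V₀ − E₀ = 278.4924 − 134.899041 = 143.593359
spread = −(1/T)·ln(B₀/D) − r = −(1/2.2341)·ln(143.593359/148.4545) − 0.0068 = 0.00810224

spread=0.0081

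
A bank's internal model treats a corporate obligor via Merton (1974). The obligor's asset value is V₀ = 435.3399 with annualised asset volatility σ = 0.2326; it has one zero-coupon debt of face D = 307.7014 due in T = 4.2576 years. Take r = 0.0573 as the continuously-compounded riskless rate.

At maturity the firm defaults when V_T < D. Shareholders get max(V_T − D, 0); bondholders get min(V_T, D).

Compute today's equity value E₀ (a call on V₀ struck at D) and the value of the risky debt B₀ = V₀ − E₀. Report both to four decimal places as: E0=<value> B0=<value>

d₁ = [ln(V₀/D) + (r + σ²/2)T] / (σ√T)
   = [ln(435.3399/307.7014) + (0.0573 + 0.5·0.2326²)·4.2576] / (0.2326·√4.2576)
   = [0.346997 + 0.359134] / 0.479946 = 1.471274
d₂ = d₁ − σ√T = 1.471274 − 0.479946 = 0.991328
N(d₁) = 0.929391,  N(d₂) = 0.839237,  e^(−rT) = 0.783519
E₀ = V₀·N(d₁) − D·e^(−rT)·N(d₂)
   = 435.3399·0.929391 − 307.7014·0.783519·0.839237 = 202.269658
B₀ = V₀ − E₀ = 435.3399 − 202.269658 = 233.070242

E0=202.2697 B0=233.0702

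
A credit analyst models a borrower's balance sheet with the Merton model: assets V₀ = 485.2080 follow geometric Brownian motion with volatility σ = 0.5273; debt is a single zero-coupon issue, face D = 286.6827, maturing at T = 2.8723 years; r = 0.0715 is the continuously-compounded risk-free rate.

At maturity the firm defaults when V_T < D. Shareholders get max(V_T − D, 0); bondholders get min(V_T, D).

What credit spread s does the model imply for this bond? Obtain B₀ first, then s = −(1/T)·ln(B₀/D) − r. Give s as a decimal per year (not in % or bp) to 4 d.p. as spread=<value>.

spread=0.0530

d₁ = [ln(V₀/D) + (r + σ²/2)T] / (σ√T)
   = [ln(485.2080/286.6827) + (0.0715 + 0.5·0.5273²)·2.8723] / (0.5273·√2.8723)
   = [0.526202 + 0.604684] / 0.893661 = 1.265453
d₂ = d₁ − σ√T = 1.265453 − 0.893661 = 0.371792
N(d₁) = 0.897146,  N(d₂) = 0.644976,  e^(−rT) = 0.814346
E₀ = V₀·N(d₁) − D·e^(−rT)·N(d₂)
   = 485.2080·0.897146 − 286.6827·0.814346·0.644976 = 284.726652
B₀ = V₀ − E₀ = 485.2080 − 284.726652 = 200.481348
spread = −(1/T)·ln(B₀/D) − r = −(1/2.8723)·ln(200.481348/286.6827) − 0.0715 = 0.05301861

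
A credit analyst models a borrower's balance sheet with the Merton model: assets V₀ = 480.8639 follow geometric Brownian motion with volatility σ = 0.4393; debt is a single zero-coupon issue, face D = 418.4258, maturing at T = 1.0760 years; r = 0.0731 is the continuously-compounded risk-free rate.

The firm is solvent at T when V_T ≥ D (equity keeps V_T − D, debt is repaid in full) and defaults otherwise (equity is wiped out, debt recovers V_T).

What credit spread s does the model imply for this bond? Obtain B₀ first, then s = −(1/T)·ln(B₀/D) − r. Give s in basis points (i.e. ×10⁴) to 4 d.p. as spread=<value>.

spread=1006.8261

d₁ = [ln(V₀/D) + (r + σ²/2)T] / (σ√T)
   = [ln(480.8639/418.4258) + (0.0731 + 0.5·0.4393²)·1.0760] / (0.4393·√1.0760)
   = [0.139085 + 0.182481] / 0.455688 = 0.705672
d₂ = d₁ − σ√T = 0.705672 − 0.455688 = 0.249984
N(d₁) = 0.759804,  N(d₂) = 0.598700,  e^(−rT) = 0.924358
E₀ = V₀·N(d₁) − D·e^(−rT)·N(d₂)
   = 480.8639·0.759804 − 418.4258·0.924358·0.598700 = 133.799800
B₀ = V₀ − E₀ = 480.8639 − 133.799800 = 347.064100
spread = −(1/T)·ln(B₀/D) − r = −(1/1.0760)·ln(347.064100/418.4258) − 0.0731 = 0.10068261
in basis points: 0.10068261 × 10⁴ = 1006.8261 bp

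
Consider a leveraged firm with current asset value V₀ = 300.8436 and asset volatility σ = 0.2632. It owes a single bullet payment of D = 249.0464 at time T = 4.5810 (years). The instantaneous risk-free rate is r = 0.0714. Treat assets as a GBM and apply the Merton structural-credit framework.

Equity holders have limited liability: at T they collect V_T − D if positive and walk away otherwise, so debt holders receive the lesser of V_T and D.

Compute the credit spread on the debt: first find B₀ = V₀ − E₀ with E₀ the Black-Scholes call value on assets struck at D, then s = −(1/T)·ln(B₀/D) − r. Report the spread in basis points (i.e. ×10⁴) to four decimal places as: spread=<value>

d₁ = [ln(V₀/D) + (r + σ²/2)T] / (σ√T)
   = [ln(300.8436/249.0464) + (0.0714 + 0.5·0.2632²)·4.5810] / (0.2632·√4.5810)
   = [0.188951 + 0.485756] / 0.563334 = 1.197704
d₂ = d₁ − σ√T = 1.197704 − 0.563334 = 0.634370
N(d₁) = 0.884484,  N(d₂) = 0.737080,  e^(−rT) = 0.721024
E₀ = V₀·N(d₁) − D·e^(−rT)·N(d₂)
   = 300.8436·0.884484 − 249.0464·0.721024·0.737080 = 133.735032
B₀ = V₀ − E₀ = 300.8436 − 133.735032 = 167.108568
spread = −(1/T)·ln(B₀/D) − r = −(1/4.5810)·ln(167.108568/249.0464) − 0.0714 = 0.01569791
in basis points: 0.01569791 × 10⁴ = 156.9791 bp

spread=156.9791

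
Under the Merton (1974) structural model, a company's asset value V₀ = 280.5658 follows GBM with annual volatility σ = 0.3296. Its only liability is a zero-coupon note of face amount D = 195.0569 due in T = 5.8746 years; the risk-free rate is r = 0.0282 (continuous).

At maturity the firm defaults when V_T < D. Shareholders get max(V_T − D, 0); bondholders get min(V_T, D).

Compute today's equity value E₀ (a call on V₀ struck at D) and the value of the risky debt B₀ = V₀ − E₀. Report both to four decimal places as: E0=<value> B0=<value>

E0=140.3407 B0=140.2251

d₁ = [ln(V₀/D) + (r + σ²/2)T] / (σ√T)
   = [ln(280.5658/195.0569) + (0.0282 + 0.5·0.3296²)·5.8746] / (0.3296·√5.8746)
   = [0.363517 + 0.484761] / 0.798870 = 1.061846
d₂ = d₁ − σ√T = 1.061846 − 0.798870 = 0.262976
N(d₁) = 0.855847,  N(d₂) = 0.603715,  e^(−rT) = 0.847331
E₀ = V₀·N(d₁) − D·e^(−rT)·N(d₂)
   = 280.5658·0.855847 − 195.0569·0.847331·0.603715 = 140.340729
B₀ = V₀ − E₀ = 280.5658 − 140.340729 = 140.225071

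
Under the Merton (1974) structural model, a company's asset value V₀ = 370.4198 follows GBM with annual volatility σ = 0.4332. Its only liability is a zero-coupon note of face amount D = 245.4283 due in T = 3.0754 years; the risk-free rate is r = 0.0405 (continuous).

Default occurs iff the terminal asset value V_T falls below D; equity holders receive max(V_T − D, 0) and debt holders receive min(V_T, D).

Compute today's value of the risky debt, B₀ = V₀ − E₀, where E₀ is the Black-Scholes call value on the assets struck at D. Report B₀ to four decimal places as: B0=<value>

d₁ = [ln(V₀/D) + (r + σ²/2)T] / (σ√T)
   = [ln(370.4198/245.4283) + (0.0405 + 0.5·0.4332²)·3.0754] / (0.4332·√3.0754)
   = [0.411632 + 0.413122] / 0.759695 = 1.085638
d₂ = d₁ − σ√T = 1.085638 − 0.759695 = 0.325943
N(d₁) = 0.861180,  N(d₂) = 0.627766,  e^(−rT) = 0.882891
E₀ = V₀·N(d₁) − D·e^(−rT)·N(d₂)
   = 370.4198·0.861180 − 245.4283·0.882891·0.627766 = 182.969862
B₀ = V₀ − E₀ = 370.4198 − 182.969862 = 187.449938

B0=187.4499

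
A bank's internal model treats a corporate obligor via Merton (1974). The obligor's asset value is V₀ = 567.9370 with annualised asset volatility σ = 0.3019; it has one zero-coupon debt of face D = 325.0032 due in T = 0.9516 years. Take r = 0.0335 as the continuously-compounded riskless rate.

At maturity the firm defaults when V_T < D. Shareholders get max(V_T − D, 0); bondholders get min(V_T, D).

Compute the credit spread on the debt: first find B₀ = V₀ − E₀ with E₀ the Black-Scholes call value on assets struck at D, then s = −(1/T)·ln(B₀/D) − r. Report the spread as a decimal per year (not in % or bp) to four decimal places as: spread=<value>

spread=0.0035

d₁ = [ln(V₀/D) + (r + σ²/2)T] / (σ√T)
   = [ln(567.9370/325.0032) + (0.0335 + 0.5·0.3019²)·0.9516] / (0.3019·√0.9516)
   = [0.558175 + 0.075245] / 0.294503 = 2.150808
d₂ = d₁ − σ√T = 2.150808 − 0.294503 = 1.856304
N(d₁) = 0.984254,  N(d₂) = 0.968295,  e^(−rT) = 0.968624
E₀ = V₀·N(d₁) − D·e^(−rT)·N(d₂)
   = 567.9370·0.984254 − 325.0032·0.968624·0.968295 = 254.169440
B₀ = V₀ − E₀ = 567.9370 − 254.169440 = 313.767560
spread = −(1/T)·ln(B₀/D) − r = −(1/0.9516)·ln(313.767560/325.0032) − 0.0335 = 0.00347202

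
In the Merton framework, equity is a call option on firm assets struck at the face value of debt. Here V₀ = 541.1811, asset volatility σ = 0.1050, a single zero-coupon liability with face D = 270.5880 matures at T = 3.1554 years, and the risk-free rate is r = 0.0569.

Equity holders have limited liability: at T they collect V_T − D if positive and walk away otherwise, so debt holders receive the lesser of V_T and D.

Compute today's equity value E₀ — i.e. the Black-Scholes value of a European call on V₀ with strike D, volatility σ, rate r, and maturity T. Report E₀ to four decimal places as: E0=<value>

E0=315.0635

d₁ = [ln(V₀/D) + (r + σ²/2)T] / (σ√T)
   = [ln(541.1811/270.5880) + (0.0569 + 0.5·0.1050²)·3.1554] / (0.1050·√3.1554)
   = [0.693157 + 0.196936] / 0.186516 = 4.772203
d₂ = d₁ − σ√T = 4.772203 − 0.186516 = 4.585686
N(d₁) = 0.999999,  N(d₂) = 0.999998,  e^(−rT) = 0.835653
E₀ = V₀·N(d₁) − D·e^(−rT)·N(d₂)
   = 541.1811·0.999999 − 270.5880·0.835653·0.999998 = 315.063543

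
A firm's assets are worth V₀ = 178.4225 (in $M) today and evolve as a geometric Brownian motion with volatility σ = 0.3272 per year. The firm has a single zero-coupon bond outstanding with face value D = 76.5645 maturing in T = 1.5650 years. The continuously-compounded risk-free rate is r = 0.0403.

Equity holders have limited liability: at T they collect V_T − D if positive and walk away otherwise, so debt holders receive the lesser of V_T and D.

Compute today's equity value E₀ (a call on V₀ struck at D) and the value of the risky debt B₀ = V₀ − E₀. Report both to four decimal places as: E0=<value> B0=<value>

d₁ = [ln(V₀/D) + (r + σ²/2)T] / (σ√T)
   = [ln(178.4225/76.5645) + (0.0403 + 0.5·0.3272²)·1.5650] / (0.3272·√1.5650)
   = [0.846021 + 0.146844] / 0.409327 = 2.425602
d₂ = d₁ − σ√T = 2.425602 − 0.409327 = 2.016275
N(d₁) = 0.992358,  N(d₂) = 0.978114,  e^(−rT) = 0.938878
E₀ = V₀·N(d₁) − D·e^(−rT)·N(d₂)
   = 178.4225·0.992358 − 76.5645·0.938878·0.978114 = 106.747583
B₀ = V₀ − E₀ = 178.4225 − 106.747583 = 71.674917

E0=106.7476 B0=71.6749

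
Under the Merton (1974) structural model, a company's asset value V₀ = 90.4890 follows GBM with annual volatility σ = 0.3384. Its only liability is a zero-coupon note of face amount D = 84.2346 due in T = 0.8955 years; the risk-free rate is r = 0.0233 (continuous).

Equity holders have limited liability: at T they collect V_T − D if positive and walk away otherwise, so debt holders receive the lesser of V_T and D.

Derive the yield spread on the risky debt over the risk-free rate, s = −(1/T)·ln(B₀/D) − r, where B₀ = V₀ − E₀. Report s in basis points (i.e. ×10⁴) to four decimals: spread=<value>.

spread=1058.0189

d₁ = [ln(V₀/D) + (r + σ²/2)T] / (σ√T)
   = [ln(90.4890/84.2346) + (0.0233 + 0.5·0.3384²)·0.8955] / (0.3384·√0.8955)
   = [0.071623 + 0.072139] / 0.320231 = 0.448931
d₂ = d₁ − σ√T = 0.448931 − 0.320231 = 0.128700
N(d₁) = 0.673259,  N(d₂) = 0.551203,  e^(−rT) = 0.979351
E₀ = V₀·N(d₁) − D·e^(−rT)·N(d₂)
   = 90.4890·0.673259 − 84.2346·0.979351·0.551203 = 15.450972
B₀ = V₀ − E₀ = 90.4890 − 15.450972 = 75.038028
spread = −(1/T)·ln(B₀/D) − r = −(1/0.8955)·ln(75.038028/84.2346) − 0.0233 = 0.10580189
in basis points: 0.10580189 × 10⁴ = 1058.0189 bp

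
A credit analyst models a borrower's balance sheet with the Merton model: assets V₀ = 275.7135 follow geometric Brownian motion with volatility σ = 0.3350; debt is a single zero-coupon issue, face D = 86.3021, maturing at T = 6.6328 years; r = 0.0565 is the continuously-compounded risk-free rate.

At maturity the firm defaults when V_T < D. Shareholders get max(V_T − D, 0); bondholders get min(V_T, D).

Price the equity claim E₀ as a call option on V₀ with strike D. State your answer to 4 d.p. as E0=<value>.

E0=217.9252

d₁ = [ln(V₀/D) + (r + σ²/2)T] / (σ√T)
   = [ln(275.7135/86.3021) + (0.0565 + 0.5·0.3350²)·6.6328] / (0.3350·√6.6328)
   = [1.161508 + 0.746936] / 0.862766 = 2.212006
d₂ = d₁ − σ√T = 2.212006 − 0.862766 = 1.349239
N(d₁) = 0.986517,  N(d₂) = 0.911370,  e^(−rT) = 0.687459
E₀ = V₀·N(d₁) − D·e^(−rT)·N(d₂)
   = 275.7135·0.986517 − 86.3021·0.687459·0.911370 = 217.925215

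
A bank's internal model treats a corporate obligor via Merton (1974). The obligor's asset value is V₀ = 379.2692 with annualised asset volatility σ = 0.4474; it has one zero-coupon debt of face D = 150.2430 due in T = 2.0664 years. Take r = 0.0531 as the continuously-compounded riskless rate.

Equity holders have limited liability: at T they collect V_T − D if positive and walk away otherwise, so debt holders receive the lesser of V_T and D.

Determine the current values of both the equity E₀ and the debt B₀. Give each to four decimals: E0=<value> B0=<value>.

d₁ = [ln(V₀/D) + (r + σ²/2)T] / (σ√T)
   = [ln(379.2692/150.2430) + (0.0531 + 0.5·0.4474²)·2.0664] / (0.4474·√2.0664)
   = [0.925992 + 0.316538] / 0.643137 = 1.931985
d₂ = d₁ − σ√T = 1.931985 − 0.643137 = 1.288849
N(d₁) = 0.973319,  N(d₂) = 0.901275,  e^(−rT) = 0.896080
E₀ = V₀·N(d₁) − D·e^(−rT)·N(d₂)
   = 379.2692·0.973319 − 150.2430·0.896080·0.901275 = 247.811698
B₀ = V₀ − E₀ = 379.2692 − 247.811698 = 131.457502

E0=247.8117 B0=131.4575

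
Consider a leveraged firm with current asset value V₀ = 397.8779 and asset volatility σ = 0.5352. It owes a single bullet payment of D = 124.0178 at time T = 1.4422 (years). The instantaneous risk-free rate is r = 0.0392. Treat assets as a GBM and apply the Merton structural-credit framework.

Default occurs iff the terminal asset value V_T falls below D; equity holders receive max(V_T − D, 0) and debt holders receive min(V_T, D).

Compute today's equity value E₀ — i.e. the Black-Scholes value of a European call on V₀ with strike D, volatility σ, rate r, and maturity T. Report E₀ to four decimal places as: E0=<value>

d₁ = [ln(V₀/D) + (r + σ²/2)T] / (σ√T)
   = [ln(397.8779/124.0178) + (0.0392 + 0.5·0.5352²)·1.4422] / (0.5352·√1.4422)
   = [1.165720 + 0.263085] / 0.642730 = 2.223025
d₂ = d₁ − σ√T = 2.223025 − 0.642730 = 1.580294
N(d₁) = 0.986893,  N(d₂) = 0.942980,  e^(−rT) = 0.945034
E₀ = V₀·N(d₁) − D·e^(−rT)·N(d₂)
   = 397.8779·0.986893 − 124.0178·0.945034·0.942980 = 282.144608

E0=282.1446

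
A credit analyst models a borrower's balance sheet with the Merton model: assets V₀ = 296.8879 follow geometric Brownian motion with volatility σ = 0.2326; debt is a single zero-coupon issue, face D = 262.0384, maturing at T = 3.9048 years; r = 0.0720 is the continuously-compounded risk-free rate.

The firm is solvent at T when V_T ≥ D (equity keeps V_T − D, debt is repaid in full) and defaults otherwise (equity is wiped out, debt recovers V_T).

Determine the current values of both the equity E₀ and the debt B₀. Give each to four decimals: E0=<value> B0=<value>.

E0=110.4190 B0=186.4689

d₁ = [ln(V₀/D) + (r + σ²/2)T] / (σ√T)
   = [ln(296.8879/262.0384) + (0.0720 + 0.5·0.2326²)·3.9048] / (0.2326·√3.9048)
   = [0.124864 + 0.386776] / 0.459631 = 1.113153
d₂ = d₁ − σ√T = 1.113153 − 0.459631 = 0.653522
N(d₁) = 0.867179,  N(d₂) = 0.743290,  e^(−rT) = 0.754918
E₀ = V₀·N(d₁) − D·e^(−rT)·N(d₂)
   = 296.8879·0.867179 − 262.0384·0.754918·0.743290 = 110.418959
B₀ = V₀ − E₀ = 296.8879 − 110.418959 = 186.468941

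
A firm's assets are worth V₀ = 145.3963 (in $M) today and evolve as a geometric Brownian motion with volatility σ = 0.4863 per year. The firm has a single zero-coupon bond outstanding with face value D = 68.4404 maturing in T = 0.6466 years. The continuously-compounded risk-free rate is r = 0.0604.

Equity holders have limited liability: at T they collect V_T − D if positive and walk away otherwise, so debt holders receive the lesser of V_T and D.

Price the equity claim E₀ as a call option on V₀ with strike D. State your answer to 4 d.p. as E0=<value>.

E0=79.8750

d₁ = [ln(V₀/D) + (r + σ²/2)T] / (σ√T)
   = [ln(145.3963/68.4404) + (0.0604 + 0.5·0.4863²)·0.6466] / (0.4863·√0.6466)
   = [0.753500 + 0.115511] / 0.391041 = 2.222302
d₂ = d₁ − σ√T = 2.222302 − 0.391041 = 1.831261
N(d₁) = 0.986869,  N(d₂) = 0.966469,  e^(−rT) = 0.961698
E₀ = V₀·N(d₁) − D·e^(−rT)·N(d₂)
   = 145.3963·0.986869 − 68.4404·0.961698·0.966469 = 79.874992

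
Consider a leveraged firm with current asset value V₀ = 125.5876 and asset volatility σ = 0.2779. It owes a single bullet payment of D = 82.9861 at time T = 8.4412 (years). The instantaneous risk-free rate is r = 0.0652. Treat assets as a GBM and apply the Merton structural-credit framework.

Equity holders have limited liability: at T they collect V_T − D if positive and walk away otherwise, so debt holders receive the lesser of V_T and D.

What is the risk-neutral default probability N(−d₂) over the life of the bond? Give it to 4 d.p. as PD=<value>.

PD=0.2144

d₁ = [ln(V₀/D) + (r + σ²/2)T] / (σ√T)
   = [ln(125.5876/82.9861) + (0.0652 + 0.5·0.2779²)·8.4412] / (0.2779·√8.4412)
   = [0.414330 + 0.876316] / 0.807404 = 1.598515
d₂ = d₁ − σ√T = 1.598515 − 0.807404 = 0.791112
risk-neutral PD = N(−d₂) = N(-0.791112) = 0.214439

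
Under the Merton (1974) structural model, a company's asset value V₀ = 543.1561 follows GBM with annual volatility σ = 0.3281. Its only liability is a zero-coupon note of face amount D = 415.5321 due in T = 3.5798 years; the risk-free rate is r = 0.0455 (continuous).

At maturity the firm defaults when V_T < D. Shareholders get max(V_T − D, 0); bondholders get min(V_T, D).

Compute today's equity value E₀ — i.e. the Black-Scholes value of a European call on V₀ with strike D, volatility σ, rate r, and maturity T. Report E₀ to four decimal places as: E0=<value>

d₁ = [ln(V₀/D) + (r + σ²/2)T] / (σ√T)
   = [ln(543.1561/415.5321) + (0.0455 + 0.5·0.3281²)·3.5798] / (0.3281·√3.5798)
   = [0.267837 + 0.355563] / 0.620777 = 1.004225
d₂ = d₁ − σ√T = 1.004225 − 0.620777 = 0.383448
N(d₁) = 0.842365,  N(d₂) = 0.649306,  e^(−rT) = 0.849692
E₀ = V₀·N(d₁) − D·e^(−rT)·N(d₂)
   = 543.1561·0.842365 − 415.5321·0.849692·0.649306 = 228.282208

E0=228.2822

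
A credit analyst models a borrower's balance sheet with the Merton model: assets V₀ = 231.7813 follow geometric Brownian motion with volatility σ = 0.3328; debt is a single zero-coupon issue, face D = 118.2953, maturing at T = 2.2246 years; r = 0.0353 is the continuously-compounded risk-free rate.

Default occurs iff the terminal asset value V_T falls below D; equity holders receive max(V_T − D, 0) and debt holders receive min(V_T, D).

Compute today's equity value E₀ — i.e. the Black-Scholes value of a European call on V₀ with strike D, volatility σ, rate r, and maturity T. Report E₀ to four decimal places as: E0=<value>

E0=124.6176

d₁ = [ln(V₀/D) + (r + σ²/2)T] / (σ√T)
   = [ln(231.7813/118.2953) + (0.0353 + 0.5·0.3328²)·2.2246] / (0.3328·√2.2246)
   = [0.672610 + 0.201722] / 0.496374 = 1.761438
d₂ = d₁ − σ√T = 1.761438 − 0.496374 = 1.265063
N(d₁) = 0.960918,  N(d₂) = 0.897076,  e^(−rT) = 0.924476
E₀ = V₀·N(d₁) − D·e^(−rT)·N(d₂)
   = 231.7813·0.960918 − 118.2953·0.924476·0.897076 = 124.617557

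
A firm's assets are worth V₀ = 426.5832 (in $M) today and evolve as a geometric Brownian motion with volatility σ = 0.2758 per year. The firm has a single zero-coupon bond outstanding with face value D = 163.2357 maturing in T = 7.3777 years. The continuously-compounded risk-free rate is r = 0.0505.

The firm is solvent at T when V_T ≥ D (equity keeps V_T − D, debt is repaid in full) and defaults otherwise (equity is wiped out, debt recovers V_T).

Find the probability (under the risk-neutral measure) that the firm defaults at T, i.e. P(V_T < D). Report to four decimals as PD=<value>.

d₁ = [ln(V₀/D) + (r + σ²/2)T] / (σ√T)
   = [ln(426.5832/163.2357) + (0.0505 + 0.5·0.2758²)·7.3777] / (0.2758·√7.3777)
   = [0.960612 + 0.653169] / 0.749126 = 2.154219
d₂ = d₁ − σ√T = 2.154219 − 0.749126 = 1.405093
risk-neutral PD = N(−d₂) = N(-1.405093) = 0.079997

PD=0.0800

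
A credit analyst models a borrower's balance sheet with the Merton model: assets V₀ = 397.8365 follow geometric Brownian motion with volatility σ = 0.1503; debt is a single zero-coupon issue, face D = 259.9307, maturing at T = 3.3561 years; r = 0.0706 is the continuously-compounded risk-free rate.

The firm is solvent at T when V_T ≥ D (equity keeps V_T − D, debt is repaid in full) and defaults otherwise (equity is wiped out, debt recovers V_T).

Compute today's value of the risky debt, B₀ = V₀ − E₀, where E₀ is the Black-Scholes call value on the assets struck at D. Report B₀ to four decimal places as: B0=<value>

B0=204.8869

d₁ = [ln(V₀/D) + (r + σ²/2)T] / (σ√T)
   = [ln(397.8365/259.9307) + (0.0706 + 0.5·0.1503²)·3.3561] / (0.1503·√3.3561)
   = [0.425626 + 0.274848] / 0.275345 = 2.543991
d₂ = d₁ − σ√T = 2.543991 − 0.275345 = 2.268647
N(d₁) = 0.994520,  N(d₂) = 0.988355,  e^(−rT) = 0.789038
E₀ = V₀·N(d₁) − D·e^(−rT)·N(d₂)
   = 397.8365·0.994520 − 259.9307·0.789038·0.988355 = 192.949566
B₀ = V₀ − E₀ = 397.8365 − 192.949566 = 204.886934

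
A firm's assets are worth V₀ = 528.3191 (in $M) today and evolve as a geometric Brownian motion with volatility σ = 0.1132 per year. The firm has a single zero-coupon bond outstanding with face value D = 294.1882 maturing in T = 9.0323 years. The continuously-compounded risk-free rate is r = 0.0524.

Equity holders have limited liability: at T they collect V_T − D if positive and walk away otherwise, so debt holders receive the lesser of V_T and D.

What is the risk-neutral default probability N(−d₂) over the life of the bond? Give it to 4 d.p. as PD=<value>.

d₁ = [ln(V₀/D) + (r + σ²/2)T] / (σ√T)
   = [ln(528.3191/294.1882) + (0.0524 + 0.5·0.1132²)·9.0323] / (0.1132·√9.0323)
   = [0.585481 + 0.531164] / 0.340209 = 3.282232
d₂ = d₁ − σ√T = 3.282232 − 0.340209 = 2.942023
risk-neutral PD = N(−d₂) = N(-2.942023) = 0.001630

PD=0.0016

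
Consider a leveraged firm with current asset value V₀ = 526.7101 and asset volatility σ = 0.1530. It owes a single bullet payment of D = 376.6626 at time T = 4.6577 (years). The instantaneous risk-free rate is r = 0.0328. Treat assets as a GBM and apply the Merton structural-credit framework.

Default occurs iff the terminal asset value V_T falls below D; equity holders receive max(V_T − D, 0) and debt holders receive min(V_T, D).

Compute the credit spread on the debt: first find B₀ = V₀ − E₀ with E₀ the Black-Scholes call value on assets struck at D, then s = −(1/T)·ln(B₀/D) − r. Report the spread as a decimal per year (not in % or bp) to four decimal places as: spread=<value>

d₁ = [ln(V₀/D) + (r + σ²/2)T] / (σ√T)
   = [ln(526.7101/376.6626) + (0.0328 + 0.5·0.1530²)·4.6577] / (0.1530·√4.6577)
   = [0.335300 + 0.207289] / 0.330200 = 1.643213
d₂ = d₁ − σ√T = 1.643213 − 0.330200 = 1.313013
N(d₁) = 0.949831,  N(d₂) = 0.905411,  e^(−rT) = 0.858325
E₀ = V₀·N(d₁) − D·e^(−rT)·N(d₂)
   = 526.7101·0.949831 − 376.6626·0.858325·0.905411 = 207.567073
B₀ = V₀ − E₀ = 526.7101 − 207.567073 = 319.143027
spread = −(1/T)·ln(B₀/D) − r = −(1/4.6577)·ln(319.143027/376.6626) − 0.0328 = 0.00277774

spread=0.0028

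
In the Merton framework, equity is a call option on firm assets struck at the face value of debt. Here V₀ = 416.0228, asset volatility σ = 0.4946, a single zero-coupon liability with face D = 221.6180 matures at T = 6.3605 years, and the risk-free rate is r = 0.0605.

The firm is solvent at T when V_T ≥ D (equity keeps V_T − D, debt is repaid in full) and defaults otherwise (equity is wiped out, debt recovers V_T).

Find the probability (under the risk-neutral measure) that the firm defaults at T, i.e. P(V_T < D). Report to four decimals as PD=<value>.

PD=0.4248

d₁ = [ln(V₀/D) + (r + σ²/2)T] / (σ√T)
   = [ln(416.0228/221.6180) + (0.0605 + 0.5·0.4946²)·6.3605] / (0.4946·√6.3605)
   = [0.629785 + 1.162792] / 1.247383 = 1.437071
d₂ = d₁ − σ√T = 1.437071 − 1.247383 = 0.189688
risk-neutral PD = N(−d₂) = N(-0.189688) = 0.424777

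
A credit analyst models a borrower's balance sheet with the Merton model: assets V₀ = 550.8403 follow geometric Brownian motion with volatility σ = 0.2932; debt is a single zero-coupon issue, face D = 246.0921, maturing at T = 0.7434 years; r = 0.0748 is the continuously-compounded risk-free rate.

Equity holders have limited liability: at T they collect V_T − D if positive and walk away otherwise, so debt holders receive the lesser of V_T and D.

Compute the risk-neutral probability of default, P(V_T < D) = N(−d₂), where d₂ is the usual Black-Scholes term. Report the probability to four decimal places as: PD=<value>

PD=0.0005

d₁ = [ln(V₀/D) + (r + σ²/2)T] / (σ√T)
   = [ln(550.8403/246.0921) + (0.0748 + 0.5·0.2932²)·0.7434] / (0.2932·√0.7434)
   = [0.805739 + 0.087560] / 0.252799 = 3.533634
d₂ = d₁ − σ√T = 3.533634 − 0.252799 = 3.280836
risk-neutral PD = N(−d₂) = N(-3.280836) = 0.000518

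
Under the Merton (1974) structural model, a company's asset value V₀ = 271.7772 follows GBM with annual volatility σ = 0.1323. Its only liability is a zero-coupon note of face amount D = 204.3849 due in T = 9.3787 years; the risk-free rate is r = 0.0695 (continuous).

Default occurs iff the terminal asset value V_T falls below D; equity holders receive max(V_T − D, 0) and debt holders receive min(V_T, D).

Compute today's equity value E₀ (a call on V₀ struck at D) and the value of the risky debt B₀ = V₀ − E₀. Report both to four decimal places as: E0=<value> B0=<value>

d₁ = [ln(V₀/D) + (r + σ²/2)T] / (σ√T)
   = [ln(271.7772/204.3849) + (0.0695 + 0.5·0.1323²)·9.3787] / (0.1323·√9.3787)
   = [0.284978 + 0.733899] / 0.405164 = 2.514724
d₂ = d₁ − σ√T = 2.514724 − 0.405164 = 2.109560
N(d₁) = 0.994044,  N(d₂) = 0.982552,  e^(−rT) = 0.521097
E₀ = V₀·N(d₁) − D·e^(−rT)·N(d₂)
   = 271.7772·0.994044 − 204.3849·0.521097·0.982552 = 165.512425
B₀ = V₀ − E₀ = 271.7772 − 165.512425 = 106.264775

E0=165.5124 B0=106.2648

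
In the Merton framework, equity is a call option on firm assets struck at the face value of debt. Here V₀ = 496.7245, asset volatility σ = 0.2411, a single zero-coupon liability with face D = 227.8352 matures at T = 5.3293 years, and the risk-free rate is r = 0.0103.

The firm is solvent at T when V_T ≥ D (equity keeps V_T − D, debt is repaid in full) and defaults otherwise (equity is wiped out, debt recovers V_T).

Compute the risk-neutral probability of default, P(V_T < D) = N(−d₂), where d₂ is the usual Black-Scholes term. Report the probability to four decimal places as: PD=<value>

d₁ = [ln(V₀/D) + (r + σ²/2)T] / (σ√T)
   = [ln(496.7245/227.8352) + (0.0103 + 0.5·0.2411²)·5.3293] / (0.2411·√5.3293)
   = [0.779413 + 0.209786] / 0.556586 = 1.777261
d₂ = d₁ − σ√T = 1.777261 − 0.556586 = 1.220675
risk-neutral PD = N(−d₂) = N(-1.220675) = 0.111105

PD=0.1111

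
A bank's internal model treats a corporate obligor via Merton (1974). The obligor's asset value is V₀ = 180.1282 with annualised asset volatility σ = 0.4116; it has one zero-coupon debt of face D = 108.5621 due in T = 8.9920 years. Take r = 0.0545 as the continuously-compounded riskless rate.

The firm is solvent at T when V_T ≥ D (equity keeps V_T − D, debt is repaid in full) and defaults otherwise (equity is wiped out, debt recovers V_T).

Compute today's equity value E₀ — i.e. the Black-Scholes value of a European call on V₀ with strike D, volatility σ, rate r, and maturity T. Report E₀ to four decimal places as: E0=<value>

E0=127.9620

d₁ = [ln(V₀/D) + (r + σ²/2)T] / (σ√T)
   = [ln(180.1282/108.5621) + (0.0545 + 0.5·0.4116²)·8.9920] / (0.4116·√8.9920)
   = [0.506346 + 1.251752] / 1.234251 = 1.424425
d₂ = d₁ − σ√T = 1.424425 − 1.234251 = 0.190174
N(d₁) = 0.922838,  N(d₂) = 0.575414,  e^(−rT) = 0.612587
E₀ = V₀·N(d₁) − D·e^(−rT)·N(d₂)
   = 180.1282·0.922838 − 108.5621·0.612587·0.575414 = 127.962033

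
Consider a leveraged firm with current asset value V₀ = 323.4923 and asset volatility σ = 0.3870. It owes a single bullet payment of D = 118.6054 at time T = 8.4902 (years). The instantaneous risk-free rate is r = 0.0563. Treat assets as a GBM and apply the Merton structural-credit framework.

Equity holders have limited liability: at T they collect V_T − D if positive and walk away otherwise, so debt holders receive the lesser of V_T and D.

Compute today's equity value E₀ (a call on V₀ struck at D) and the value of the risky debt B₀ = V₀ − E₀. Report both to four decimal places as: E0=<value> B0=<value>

E0=256.8455 B0=66.6468

d₁ = [ln(V₀/D) + (r + σ²/2)T] / (σ√T)
   = [ln(323.4923/118.6054) + (0.0563 + 0.5·0.3870²)·8.4902] / (0.3870·√8.4902)
   = [1.003373 + 1.113783] / 1.127639 = 1.877513
d₂ = d₁ − σ√T = 1.877513 − 1.127639 = 0.749874
N(d₁) = 0.969776,  N(d₂) = 0.773335,  e^(−rT) = 0.620023
E₀ = V₀·N(d₁) − D·e^(−rT)·N(d₂)
   = 323.4923·0.969776 − 118.6054·0.620023·0.773335 = 256.845518
B₀ = V₀ − E₀ = 323.4923 − 256.845518 = 66.646782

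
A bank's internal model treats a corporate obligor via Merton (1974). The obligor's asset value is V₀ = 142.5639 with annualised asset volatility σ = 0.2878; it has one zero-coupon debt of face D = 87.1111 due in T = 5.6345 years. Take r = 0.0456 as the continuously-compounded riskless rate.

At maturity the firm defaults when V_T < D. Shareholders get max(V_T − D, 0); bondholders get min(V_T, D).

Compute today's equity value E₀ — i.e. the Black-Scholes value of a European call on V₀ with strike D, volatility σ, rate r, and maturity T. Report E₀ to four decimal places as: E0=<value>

E0=79.6377

d₁ = [ln(V₀/D) + (r + σ²/2)T] / (σ√T)
   = [ln(142.5639/87.1111) + (0.0456 + 0.5·0.2878²)·5.6345] / (0.2878·√5.6345)
   = [0.492606 + 0.490283] / 0.683154 = 1.438752
d₂ = d₁ − σ√T = 1.438752 − 0.683154 = 0.755598
N(d₁) = 0.924890,  N(d₂) = 0.775055,  e^(−rT) = 0.773420
E₀ = V₀·N(d₁) − D·e^(−rT)·N(d₂)
   = 142.5639·0.924890 − 87.1111·0.773420·0.775055 = 79.637739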